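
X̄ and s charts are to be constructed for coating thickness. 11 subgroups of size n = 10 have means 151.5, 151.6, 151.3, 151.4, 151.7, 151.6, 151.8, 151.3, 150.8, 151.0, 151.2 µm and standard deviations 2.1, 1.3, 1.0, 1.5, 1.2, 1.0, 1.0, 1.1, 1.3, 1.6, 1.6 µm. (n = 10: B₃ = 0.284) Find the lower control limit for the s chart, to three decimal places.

s̄ = (2.1 + 1.3 + 1.0 + 1.5 + 1.2 + 1.0 + 1.0 + 1.1 + 1.3 + 1.6 + 1.6) / 11 = 1.3364
LCL_s = B₃·s̄ = 0.284 × 1.3364 = 0.3795

0.380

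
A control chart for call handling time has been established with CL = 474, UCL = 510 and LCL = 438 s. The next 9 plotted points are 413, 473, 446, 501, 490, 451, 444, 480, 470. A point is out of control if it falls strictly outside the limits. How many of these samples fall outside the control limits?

1

Compare each point to [438, 510]: sample 1 = 413 < LCL.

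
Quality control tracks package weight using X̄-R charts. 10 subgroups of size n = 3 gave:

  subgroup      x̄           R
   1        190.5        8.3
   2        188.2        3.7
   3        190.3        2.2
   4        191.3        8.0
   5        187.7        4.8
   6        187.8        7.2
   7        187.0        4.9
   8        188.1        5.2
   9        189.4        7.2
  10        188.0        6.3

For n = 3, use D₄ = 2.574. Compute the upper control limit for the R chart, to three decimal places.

R̄ = (8.3 + 3.7 + 2.2 + 8.0 + 4.8 + 7.2 + 4.9 + 5.2 + 7.2 + 6.3) / 10 = 57.8000 / 10 = 5.7800
UCL_R = D₄·R̄ = 2.574 × 5.7800 = 14.8777

14.878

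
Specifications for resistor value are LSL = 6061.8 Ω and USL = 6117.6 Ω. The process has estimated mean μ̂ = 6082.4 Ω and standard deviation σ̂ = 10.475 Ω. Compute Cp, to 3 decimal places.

Cp = (USL − LSL) / (6σ̂) = (6117.6 − 6061.8) / (6 × 10.475) = 55.8000 / 62.8500 = 0.8878

0.888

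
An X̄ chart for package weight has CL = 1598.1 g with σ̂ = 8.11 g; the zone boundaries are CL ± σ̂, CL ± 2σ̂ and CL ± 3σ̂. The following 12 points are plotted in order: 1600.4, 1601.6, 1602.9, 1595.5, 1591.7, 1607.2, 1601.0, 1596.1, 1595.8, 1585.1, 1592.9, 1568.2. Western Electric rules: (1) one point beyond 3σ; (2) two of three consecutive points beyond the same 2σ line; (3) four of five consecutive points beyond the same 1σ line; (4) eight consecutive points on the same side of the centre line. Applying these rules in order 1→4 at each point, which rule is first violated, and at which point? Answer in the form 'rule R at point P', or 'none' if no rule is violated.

rule 1 at point 12

Zone of each point (C = within 1σ̂, B = 1σ̂–2σ̂, A = 2σ̂–3σ̂, * = beyond 3σ̂; sign = side of CL): 1:+C, 2:+C, 3:+C, 4:-C, 5:-C, 6:+B, 7:+C, 8:-C, 9:-C, 10:-B, 11:-C, 12:-*
Rule 1 (one point beyond the 3σ limits) is satisfied at point 12.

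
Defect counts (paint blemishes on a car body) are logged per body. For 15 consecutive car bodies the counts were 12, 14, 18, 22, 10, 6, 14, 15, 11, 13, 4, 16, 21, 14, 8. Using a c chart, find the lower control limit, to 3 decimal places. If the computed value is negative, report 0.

c̄ = (12 + 14 + 18 + 22 + 10 + 6 + 14 + 15 + 11 + 13 + 4 + 16 + 21 + 14 + 8) / 15 = 198 / 15 = 13.2000
LCL = c̄ − 3√c̄ = 13.2000 − 3 × 3.6332 = 2.3005

2.300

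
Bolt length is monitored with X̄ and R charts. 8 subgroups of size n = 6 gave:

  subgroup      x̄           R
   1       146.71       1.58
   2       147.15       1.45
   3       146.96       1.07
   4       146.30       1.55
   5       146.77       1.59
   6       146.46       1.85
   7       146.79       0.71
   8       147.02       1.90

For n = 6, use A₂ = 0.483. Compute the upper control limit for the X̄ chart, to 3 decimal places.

X̄̄ = (146.71 + 147.15 + 146.96 + 146.30 + 146.77 + 146.46 + 146.79 + 147.02) / 8 = 1174.1600 / 8 = 146.7700
R̄ = (1.58 + 1.45 + 1.07 + 1.55 + 1.59 + 1.85 + 0.71 + 1.90) / 8 = 11.7000 / 8 = 1.4625
UCL = X̄̄ + A₂·R̄ = 146.7700 + 0.483 × 1.4625 = 147.4764

147.476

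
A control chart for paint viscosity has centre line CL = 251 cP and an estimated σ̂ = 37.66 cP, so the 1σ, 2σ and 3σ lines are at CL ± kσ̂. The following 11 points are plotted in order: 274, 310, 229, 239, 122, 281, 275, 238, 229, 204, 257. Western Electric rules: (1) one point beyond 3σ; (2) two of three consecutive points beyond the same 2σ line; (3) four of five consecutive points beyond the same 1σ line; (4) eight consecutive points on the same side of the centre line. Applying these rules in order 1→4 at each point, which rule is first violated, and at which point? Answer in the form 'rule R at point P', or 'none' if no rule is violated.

Zone of each point (C = within 1σ̂, B = 1σ̂–2σ̂, A = 2σ̂–3σ̂, * = beyond 3σ̂; sign = side of CL): 1:+C, 2:+B, 3:-C, 4:-C, 5:-*, 6:+C, 7:+C, 8:-C, 9:-C, 10:-B, 11:+C
Rule 1 (one point beyond the 3σ limits) is satisfied at point 5.

rule 1 at point 5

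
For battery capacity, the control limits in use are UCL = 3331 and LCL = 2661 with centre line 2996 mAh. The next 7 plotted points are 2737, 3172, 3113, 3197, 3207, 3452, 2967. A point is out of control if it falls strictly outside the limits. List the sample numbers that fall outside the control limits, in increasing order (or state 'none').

6

Compare each point to [2661, 3331]: sample 6 = 3452 > UCL.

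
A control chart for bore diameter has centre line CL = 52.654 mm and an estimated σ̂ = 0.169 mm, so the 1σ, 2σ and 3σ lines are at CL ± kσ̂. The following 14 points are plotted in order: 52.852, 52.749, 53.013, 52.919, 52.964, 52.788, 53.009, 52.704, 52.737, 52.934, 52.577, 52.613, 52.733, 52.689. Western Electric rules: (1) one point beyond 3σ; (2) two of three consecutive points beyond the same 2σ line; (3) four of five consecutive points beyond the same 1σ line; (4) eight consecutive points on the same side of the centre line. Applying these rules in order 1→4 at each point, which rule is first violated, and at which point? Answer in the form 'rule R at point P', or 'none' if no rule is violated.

Zone of each point (C = within 1σ̂, B = 1σ̂–2σ̂, A = 2σ̂–3σ̂, * = beyond 3σ̂; sign = side of CL): 1:+B, 2:+C, 3:+A, 4:+B, 5:+B, 6:+C, 7:+A, 8:+C, 9:+C, 10:+B, 11:-C, 12:-C, 13:+C, 14:+C
Rule 3 (four of five consecutive points beyond the same 1σ limit) is satisfied at point 5.

rule 3 at point 5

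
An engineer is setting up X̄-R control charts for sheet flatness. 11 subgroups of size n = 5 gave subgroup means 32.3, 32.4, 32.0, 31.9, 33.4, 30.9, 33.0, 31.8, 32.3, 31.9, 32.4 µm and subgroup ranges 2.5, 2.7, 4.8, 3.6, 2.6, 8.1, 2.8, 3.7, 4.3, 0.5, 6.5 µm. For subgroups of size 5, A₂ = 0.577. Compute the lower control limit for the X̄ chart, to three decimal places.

X̄̄ = (32.3 + 32.4 + 32.0 + 31.9 + 33.4 + 30.9 + 33.0 + 31.8 + 32.3 + 31.9 + 32.4) / 11 = 354.3000 / 11 = 32.2091
R̄ = (2.5 + 2.7 + 4.8 + 3.6 + 2.6 + 8.1 + 2.8 + 3.7 + 4.3 + 0.5 + 6.5) / 11 = 42.1000 / 11 = 3.8273
LCL = X̄̄ − A₂·R̄ = 32.2091 − 0.577 × 3.8273 = 30.0008

30.001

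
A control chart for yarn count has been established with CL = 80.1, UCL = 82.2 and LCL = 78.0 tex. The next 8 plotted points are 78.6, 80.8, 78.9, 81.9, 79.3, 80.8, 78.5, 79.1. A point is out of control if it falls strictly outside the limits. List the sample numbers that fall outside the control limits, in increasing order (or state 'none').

All 8 points lie within [78.0, 82.2].

none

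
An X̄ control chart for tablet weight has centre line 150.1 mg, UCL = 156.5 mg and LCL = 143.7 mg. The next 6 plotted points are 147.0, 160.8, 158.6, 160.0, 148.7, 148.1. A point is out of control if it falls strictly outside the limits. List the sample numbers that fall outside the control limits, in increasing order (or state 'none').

Compare each point to [143.7, 156.5]: sample 2 = 160.8 > UCL; sample 3 = 158.6 > UCL; sample 4 = 160.0 > UCL.

2, 3, 4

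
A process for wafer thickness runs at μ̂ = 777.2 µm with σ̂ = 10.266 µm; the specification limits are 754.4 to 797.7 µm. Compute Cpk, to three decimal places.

0.666

Cpu = (USL − μ̂) / (3σ̂) = (797.7 − 777.2) / (3 × 10.266) = 0.6656; Cpl = (μ̂ − LSL) / (3σ̂) = (777.2 − 754.4) / (3 × 10.266) = 0.7403; Cpk = min(Cpu, Cpl) = 0.6656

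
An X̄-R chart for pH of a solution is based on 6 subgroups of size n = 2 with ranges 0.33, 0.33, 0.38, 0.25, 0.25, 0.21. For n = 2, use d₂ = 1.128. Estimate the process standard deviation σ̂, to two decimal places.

R̄ = (0.33 + 0.33 + 0.38 + 0.25 + 0.25 + 0.21) / 6 = 0.2917
σ̂ = R̄ / d₂ = 0.2917 / 1.128 = 0.2586

0.26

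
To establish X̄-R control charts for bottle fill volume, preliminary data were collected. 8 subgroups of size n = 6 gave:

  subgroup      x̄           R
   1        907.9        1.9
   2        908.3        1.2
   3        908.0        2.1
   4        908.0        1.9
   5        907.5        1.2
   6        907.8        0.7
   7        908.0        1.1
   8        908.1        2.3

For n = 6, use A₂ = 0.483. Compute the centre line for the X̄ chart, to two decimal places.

X̄̄ = (907.9 + 908.3 + 908.0 + 908.0 + 907.5 + 907.8 + 908.0 + 908.1) / 8 = 7263.6000 / 8 = 907.9500
CL = X̄̄ = 907.9500

907.95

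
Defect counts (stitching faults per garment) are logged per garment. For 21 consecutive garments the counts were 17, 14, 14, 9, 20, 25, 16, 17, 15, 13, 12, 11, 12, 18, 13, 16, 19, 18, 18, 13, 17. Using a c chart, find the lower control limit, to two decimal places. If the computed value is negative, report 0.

c̄ = (17 + 14 + 14 + 9 + 20 + 25 + 16 + 17 + 15 + 13 + 12 + 11 + 12 + 18 + 13 + 16 + 19 + 18 + 18 + 13 + 17) / 21 = 327 / 21 = 15.5714
LCL = c̄ − 3√c̄ = 15.5714 − 3 × 3.9461 = 3.7332

3.73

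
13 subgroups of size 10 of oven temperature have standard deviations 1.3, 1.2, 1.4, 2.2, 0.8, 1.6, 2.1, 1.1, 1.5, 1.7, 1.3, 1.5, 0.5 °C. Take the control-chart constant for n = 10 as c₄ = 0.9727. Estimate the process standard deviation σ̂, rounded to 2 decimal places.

s̄ = (1.3 + 1.2 + 1.4 + 2.2 + 0.8 + 1.6 + 2.1 + 1.1 + 1.5 + 1.7 + 1.3 + 1.5 + 0.5) / 13 = 1.4000
σ̂ = s̄ / c₄ = 1.4000 / 0.9727 = 1.4393

1.44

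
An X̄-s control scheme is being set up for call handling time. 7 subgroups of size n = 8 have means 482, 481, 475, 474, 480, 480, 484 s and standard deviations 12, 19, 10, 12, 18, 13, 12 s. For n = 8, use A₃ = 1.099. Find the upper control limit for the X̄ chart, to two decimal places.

X̄̄ = (482 + 481 + 475 + 474 + 480 + 480 + 484) / 7 = 479.4286
s̄ = (12 + 19 + 10 + 12 + 18 + 13 + 12) / 7 = 13.7143
UCL = X̄̄ + A₃·s̄ = 479.4286 + 1.099 × 13.7143 = 494.5006

494.50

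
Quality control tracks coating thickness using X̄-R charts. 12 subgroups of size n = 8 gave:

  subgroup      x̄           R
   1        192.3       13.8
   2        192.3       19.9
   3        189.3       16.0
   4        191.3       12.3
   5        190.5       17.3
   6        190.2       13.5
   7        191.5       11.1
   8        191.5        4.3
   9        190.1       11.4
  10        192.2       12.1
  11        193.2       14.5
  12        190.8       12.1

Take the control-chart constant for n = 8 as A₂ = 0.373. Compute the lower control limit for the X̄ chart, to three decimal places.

X̄̄ = (192.3 + 192.3 + 189.3 + 191.3 + 190.5 + 190.2 + 191.5 + 191.5 + 190.1 + 192.2 + 193.2 + 190.8) / 12 = 2295.2000 / 12 = 191.2667
R̄ = (13.8 + 19.9 + 16.0 + 12.3 + 17.3 + 13.5 + 11.1 + 4.3 + 11.4 + 12.1 + 14.5 + 12.1) / 12 = 158.3000 / 12 = 13.1917
LCL = X̄̄ − A₂·R̄ = 191.2667 − 0.373 × 13.1917 = 186.3462

186.346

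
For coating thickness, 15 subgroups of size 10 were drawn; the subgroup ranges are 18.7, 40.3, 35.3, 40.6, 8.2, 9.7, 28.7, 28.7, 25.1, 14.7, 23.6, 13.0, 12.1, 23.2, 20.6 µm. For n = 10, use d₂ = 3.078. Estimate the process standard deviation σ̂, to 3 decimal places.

R̄ = (18.7 + 40.3 + 35.3 + 40.6 + 8.2 + 9.7 + 28.7 + 28.7 + 25.1 + 14.7 + 23.6 + 13.0 + 12.1 + 23.2 + 20.6) / 15 = 22.8333
σ̂ = R̄ / d₂ = 22.8333 / 3.078 = 7.4182

7.418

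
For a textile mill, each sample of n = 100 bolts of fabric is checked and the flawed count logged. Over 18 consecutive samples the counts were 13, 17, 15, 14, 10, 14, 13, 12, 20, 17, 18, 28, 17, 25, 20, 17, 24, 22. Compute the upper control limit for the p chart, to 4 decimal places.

0.2897

p̄ = Σdᵢ / (k·n) = 316 / (18 × 100) = 0.17556
UCL = p̄ + 3·√(p̄(1−p̄)/n) = 0.17556 + 3 × √(0.17556×0.82444/100) = 0.17556 + 3 × 0.03804 = 0.28969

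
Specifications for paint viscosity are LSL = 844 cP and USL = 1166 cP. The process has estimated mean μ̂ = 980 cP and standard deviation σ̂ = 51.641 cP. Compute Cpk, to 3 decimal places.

0.878

Cpu = (USL − μ̂) / (3σ̂) = (1166 − 980) / (3 × 51.641) = 1.2006; Cpl = (μ̂ − LSL) / (3σ̂) = (980 − 844) / (3 × 51.641) = 0.8779; Cpk = min(Cpu, Cpl) = 0.8779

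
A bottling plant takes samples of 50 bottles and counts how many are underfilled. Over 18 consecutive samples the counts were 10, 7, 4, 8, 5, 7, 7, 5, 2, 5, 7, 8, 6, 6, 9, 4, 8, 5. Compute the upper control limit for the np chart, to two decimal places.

p̄ = Σdᵢ / (k·n) = 113 / (18 × 50) = 0.12556
UCL = np̄ + 3·√(np̄(1−p̄)) = 6.2778 + 3 × √(6.2778×0.87444) = 6.2778 + 3 × 2.3430 = 13.3067

13.31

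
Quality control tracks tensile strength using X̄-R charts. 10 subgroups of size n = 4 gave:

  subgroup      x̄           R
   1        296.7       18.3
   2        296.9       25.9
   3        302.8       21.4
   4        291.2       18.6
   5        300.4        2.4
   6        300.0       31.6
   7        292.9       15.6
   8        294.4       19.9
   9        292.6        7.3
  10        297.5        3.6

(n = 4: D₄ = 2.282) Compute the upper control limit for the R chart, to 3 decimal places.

R̄ = (18.3 + 25.9 + 21.4 + 18.6 + 2.4 + 31.6 + 15.6 + 19.9 + 7.3 + 3.6) / 10 = 164.6000 / 10 = 16.4600
UCL_R = D₄·R̄ = 2.282 × 16.4600 = 37.5617

37.562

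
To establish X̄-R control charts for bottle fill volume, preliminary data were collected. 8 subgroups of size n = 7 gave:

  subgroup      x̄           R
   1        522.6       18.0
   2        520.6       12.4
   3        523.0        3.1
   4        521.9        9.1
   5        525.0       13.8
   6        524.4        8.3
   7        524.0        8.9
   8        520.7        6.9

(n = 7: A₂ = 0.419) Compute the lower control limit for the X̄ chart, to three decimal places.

X̄̄ = (522.6 + 520.6 + 523.0 + 521.9 + 525.0 + 524.4 + 524.0 + 520.7) / 8 = 4182.2000 / 8 = 522.7750
R̄ = (18.0 + 12.4 + 3.1 + 9.1 + 13.8 + 8.3 + 8.9 + 6.9) / 8 = 80.5000 / 8 = 10.0625
LCL = X̄̄ − A₂·R̄ = 522.7750 − 0.419 × 10.0625 = 518.5588

518.559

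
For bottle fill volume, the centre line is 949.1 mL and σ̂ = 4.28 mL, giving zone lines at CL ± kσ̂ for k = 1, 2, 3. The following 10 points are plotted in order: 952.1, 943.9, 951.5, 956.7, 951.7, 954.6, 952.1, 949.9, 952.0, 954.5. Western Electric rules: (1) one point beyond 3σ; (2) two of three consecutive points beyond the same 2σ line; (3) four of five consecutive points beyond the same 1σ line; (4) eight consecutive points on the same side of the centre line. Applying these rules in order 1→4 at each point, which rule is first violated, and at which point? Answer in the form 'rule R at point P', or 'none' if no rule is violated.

Zone of each point (C = within 1σ̂, B = 1σ̂–2σ̂, A = 2σ̂–3σ̂, * = beyond 3σ̂; sign = side of CL): 1:+C, 2:-B, 3:+C, 4:+B, 5:+C, 6:+B, 7:+C, 8:+C, 9:+C, 10:+B
Rule 4 (eight consecutive points on the same side of the centre line) is satisfied at point 10.

rule 4 at point 10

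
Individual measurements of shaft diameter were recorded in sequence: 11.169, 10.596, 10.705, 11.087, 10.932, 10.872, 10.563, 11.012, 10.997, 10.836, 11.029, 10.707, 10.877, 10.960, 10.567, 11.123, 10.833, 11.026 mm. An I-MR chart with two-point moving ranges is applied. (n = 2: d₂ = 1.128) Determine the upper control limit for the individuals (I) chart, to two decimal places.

11.57

X̄ = (11.169 + 10.596 + 10.705 + 11.087 + 10.932 + 10.872 + 10.563 + 11.012 + 10.997 + 10.836 + 11.029 + 10.707 + 10.877 + 10.960 + 10.567 + 11.123 + 10.833 + 11.026) / 18 = 10.8828
Moving ranges: 0.573, 0.109, 0.382, 0.155, 0.060, 0.309, 0.449, 0.015, 0.161, 0.193, 0.322, 0.170, 0.083, 0.393, 0.556, 0.290, 0.193; M̄R̄ = 4.4130 / 17 = 0.2596
UCL = X̄ + 3·M̄R̄/d₂ = 10.8828 + 3 × 0.2596 / 1.128 = 11.5732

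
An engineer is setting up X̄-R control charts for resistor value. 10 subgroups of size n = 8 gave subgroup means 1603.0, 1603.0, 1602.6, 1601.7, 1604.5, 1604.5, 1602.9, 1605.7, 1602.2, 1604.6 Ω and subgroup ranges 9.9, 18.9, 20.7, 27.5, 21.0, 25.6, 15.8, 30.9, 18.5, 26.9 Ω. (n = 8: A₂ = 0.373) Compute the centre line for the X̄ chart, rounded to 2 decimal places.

X̄̄ = (1603.0 + 1603.0 + 1602.6 + 1601.7 + 1604.5 + 1604.5 + 1602.9 + 1605.7 + 1602.2 + 1604.6) / 10 = 16034.7000 / 10 = 1603.4700
CL = X̄̄ = 1603.4700

1603.47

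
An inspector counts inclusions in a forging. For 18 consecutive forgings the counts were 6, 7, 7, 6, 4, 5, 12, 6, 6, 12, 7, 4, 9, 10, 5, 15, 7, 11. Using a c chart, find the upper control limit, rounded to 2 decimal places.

c̄ = (6 + 7 + 7 + 6 + 4 + 5 + 12 + 6 + 6 + 12 + 7 + 4 + 9 + 10 + 5 + 15 + 7 + 11) / 18 = 139 / 18 = 7.7222
UCL = c̄ + 3√c̄ = 7.7222 + 3 × √7.7222 = 7.7222 + 3 × 2.7789 = 16.0589

16.06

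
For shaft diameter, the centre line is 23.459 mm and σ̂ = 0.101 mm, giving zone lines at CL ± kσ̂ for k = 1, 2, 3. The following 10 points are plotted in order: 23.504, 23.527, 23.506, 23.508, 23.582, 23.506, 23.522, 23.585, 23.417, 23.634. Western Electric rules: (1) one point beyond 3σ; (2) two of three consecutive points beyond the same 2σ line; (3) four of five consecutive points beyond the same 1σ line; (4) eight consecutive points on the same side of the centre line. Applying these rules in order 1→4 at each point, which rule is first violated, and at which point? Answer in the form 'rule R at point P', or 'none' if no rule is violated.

Zone of each point (C = within 1σ̂, B = 1σ̂–2σ̂, A = 2σ̂–3σ̂, * = beyond 3σ̂; sign = side of CL): 1:+C, 2:+C, 3:+C, 4:+C, 5:+B, 6:+C, 7:+C, 8:+B, 9:-C, 10:+B
Rule 4 (eight consecutive points on the same side of the centre line) is satisfied at point 8.

rule 4 at point 8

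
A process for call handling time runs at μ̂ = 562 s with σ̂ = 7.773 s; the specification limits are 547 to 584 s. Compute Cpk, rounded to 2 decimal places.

Cpu = (USL − μ̂) / (3σ̂) = (584 − 562) / (3 × 7.773) = 0.9434; Cpl = (μ̂ − LSL) / (3σ̂) = (562 − 547) / (3 × 7.773) = 0.6433; Cpk = min(Cpu, Cpl) = 0.6433

0.64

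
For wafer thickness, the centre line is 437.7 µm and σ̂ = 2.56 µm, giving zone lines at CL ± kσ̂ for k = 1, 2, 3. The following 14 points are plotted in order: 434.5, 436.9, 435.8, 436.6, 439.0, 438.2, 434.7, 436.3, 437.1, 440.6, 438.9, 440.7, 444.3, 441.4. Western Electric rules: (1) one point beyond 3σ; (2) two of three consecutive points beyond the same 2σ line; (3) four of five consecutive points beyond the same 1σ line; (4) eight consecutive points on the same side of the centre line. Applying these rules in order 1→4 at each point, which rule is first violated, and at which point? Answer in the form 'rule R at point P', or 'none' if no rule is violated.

rule 3 at point 14

Zone of each point (C = within 1σ̂, B = 1σ̂–2σ̂, A = 2σ̂–3σ̂, * = beyond 3σ̂; sign = side of CL): 1:-B, 2:-C, 3:-C, 4:-C, 5:+C, 6:+C, 7:-B, 8:-C, 9:-C, 10:+B, 11:+C, 12:+B, 13:+A, 14:+B
Rule 3 (four of five consecutive points beyond the same 1σ limit) is satisfied at point 14.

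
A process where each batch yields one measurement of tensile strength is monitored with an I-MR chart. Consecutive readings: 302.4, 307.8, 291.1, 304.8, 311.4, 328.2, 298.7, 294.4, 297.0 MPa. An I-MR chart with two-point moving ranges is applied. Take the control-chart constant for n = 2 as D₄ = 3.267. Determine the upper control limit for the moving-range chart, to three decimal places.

39.041

Moving ranges: 5.4, 16.7, 13.7, 6.6, 16.8, 29.5, 4.3, 2.6; M̄R̄ = 95.6000 / 8 = 11.9500
UCL_MR = D₄·M̄R̄ = 3.267 × 11.9500 = 39.0406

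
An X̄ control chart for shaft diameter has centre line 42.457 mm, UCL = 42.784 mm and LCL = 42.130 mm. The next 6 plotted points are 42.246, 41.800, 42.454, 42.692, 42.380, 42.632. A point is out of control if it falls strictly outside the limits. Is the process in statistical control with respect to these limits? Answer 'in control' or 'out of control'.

Compare each point to [42.130, 42.784]: sample 2 = 41.800 < LCL.

out of control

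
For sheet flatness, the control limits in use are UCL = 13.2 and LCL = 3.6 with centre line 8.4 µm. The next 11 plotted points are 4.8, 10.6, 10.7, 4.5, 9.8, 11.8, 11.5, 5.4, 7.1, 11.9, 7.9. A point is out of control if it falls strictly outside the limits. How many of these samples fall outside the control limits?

0

All 11 points lie within [3.6, 13.2].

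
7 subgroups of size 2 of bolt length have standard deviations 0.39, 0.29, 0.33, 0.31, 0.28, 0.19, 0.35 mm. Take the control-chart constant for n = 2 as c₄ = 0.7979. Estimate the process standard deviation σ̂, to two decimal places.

s̄ = (0.39 + 0.29 + 0.33 + 0.31 + 0.28 + 0.19 + 0.35) / 7 = 0.3057
σ̂ = s̄ / c₄ = 0.3057 / 0.7979 = 0.3831

0.38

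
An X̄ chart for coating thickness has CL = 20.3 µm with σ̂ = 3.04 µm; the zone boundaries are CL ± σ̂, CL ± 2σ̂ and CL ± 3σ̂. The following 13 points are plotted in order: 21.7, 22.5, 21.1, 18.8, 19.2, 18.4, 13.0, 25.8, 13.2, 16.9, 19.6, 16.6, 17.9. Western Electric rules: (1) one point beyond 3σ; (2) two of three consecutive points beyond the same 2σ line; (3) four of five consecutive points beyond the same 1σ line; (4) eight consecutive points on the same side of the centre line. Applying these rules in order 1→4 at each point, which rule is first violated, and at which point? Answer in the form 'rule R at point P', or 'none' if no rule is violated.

rule 2 at point 9

Zone of each point (C = within 1σ̂, B = 1σ̂–2σ̂, A = 2σ̂–3σ̂, * = beyond 3σ̂; sign = side of CL): 1:+C, 2:+C, 3:+C, 4:-C, 5:-C, 6:-C, 7:-A, 8:+B, 9:-A, 10:-B, 11:-C, 12:-B, 13:-C
Rule 2 (two of three consecutive points beyond the same 2σ limit) is satisfied at point 9.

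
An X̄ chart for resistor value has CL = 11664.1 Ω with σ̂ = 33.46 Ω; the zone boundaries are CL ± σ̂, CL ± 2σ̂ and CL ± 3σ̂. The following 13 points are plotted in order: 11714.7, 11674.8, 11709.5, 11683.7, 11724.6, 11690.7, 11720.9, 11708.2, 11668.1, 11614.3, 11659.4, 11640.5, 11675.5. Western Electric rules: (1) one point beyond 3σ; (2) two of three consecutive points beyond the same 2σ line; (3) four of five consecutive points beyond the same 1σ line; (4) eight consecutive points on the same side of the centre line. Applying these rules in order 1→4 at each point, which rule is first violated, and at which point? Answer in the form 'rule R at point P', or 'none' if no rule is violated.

Zone of each point (C = within 1σ̂, B = 1σ̂–2σ̂, A = 2σ̂–3σ̂, * = beyond 3σ̂; sign = side of CL): 1:+B, 2:+C, 3:+B, 4:+C, 5:+B, 6:+C, 7:+B, 8:+B, 9:+C, 10:-B, 11:-C, 12:-C, 13:+C
Rule 4 (eight consecutive points on the same side of the centre line) is satisfied at point 8.

rule 4 at point 8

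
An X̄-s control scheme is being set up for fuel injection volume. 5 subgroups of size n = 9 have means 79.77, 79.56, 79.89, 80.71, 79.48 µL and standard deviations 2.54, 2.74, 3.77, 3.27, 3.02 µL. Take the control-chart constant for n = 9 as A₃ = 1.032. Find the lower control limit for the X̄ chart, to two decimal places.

X̄̄ = (79.77 + 79.56 + 79.89 + 80.71 + 79.48) / 5 = 79.8820
s̄ = (2.54 + 2.74 + 3.77 + 3.27 + 3.02) / 5 = 3.0680
LCL = X̄̄ − A₃·s̄ = 79.8820 − 1.032 × 3.0680 = 76.7158

76.72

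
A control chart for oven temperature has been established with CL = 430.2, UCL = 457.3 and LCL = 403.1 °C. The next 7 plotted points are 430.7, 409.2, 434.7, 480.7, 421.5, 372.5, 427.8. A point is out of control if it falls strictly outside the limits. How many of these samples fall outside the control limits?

2

Compare each point to [403.1, 457.3]: sample 4 = 480.7 > UCL; sample 6 = 372.5 < LCL.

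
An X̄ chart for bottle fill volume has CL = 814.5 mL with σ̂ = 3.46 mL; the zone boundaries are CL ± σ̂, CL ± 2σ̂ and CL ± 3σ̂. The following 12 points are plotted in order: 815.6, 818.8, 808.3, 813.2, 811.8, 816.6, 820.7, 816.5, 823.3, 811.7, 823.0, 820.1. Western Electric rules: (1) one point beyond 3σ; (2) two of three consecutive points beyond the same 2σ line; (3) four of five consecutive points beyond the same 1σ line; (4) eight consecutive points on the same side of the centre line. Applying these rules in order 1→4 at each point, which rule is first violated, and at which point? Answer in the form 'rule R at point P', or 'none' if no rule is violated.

rule 2 at point 11

Zone of each point (C = within 1σ̂, B = 1σ̂–2σ̂, A = 2σ̂–3σ̂, * = beyond 3σ̂; sign = side of CL): 1:+C, 2:+B, 3:-B, 4:-C, 5:-C, 6:+C, 7:+B, 8:+C, 9:+A, 10:-C, 11:+A, 12:+B
Rule 2 (two of three consecutive points beyond the same 2σ limit) is satisfied at point 11.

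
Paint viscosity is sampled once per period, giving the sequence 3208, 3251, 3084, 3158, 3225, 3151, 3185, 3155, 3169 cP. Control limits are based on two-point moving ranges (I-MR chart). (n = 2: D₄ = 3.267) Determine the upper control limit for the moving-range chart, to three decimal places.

205.413

Moving ranges: 43, 167, 74, 67, 74, 34, 30, 14; M̄R̄ = 503.0000 / 8 = 62.8750
UCL_MR = D₄·M̄R̄ = 3.267 × 62.8750 = 205.4126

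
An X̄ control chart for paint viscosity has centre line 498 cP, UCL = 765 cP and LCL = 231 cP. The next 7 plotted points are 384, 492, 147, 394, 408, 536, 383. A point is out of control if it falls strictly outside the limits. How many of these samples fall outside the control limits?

1

Compare each point to [231, 765]: sample 3 = 147 < LCL.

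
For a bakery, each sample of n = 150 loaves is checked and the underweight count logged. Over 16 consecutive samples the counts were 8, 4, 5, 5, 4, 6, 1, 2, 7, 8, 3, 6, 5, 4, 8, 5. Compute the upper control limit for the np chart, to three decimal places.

p̄ = Σdᵢ / (k·n) = 81 / (16 × 150) = 0.03375
UCL = np̄ + 3·√(np̄(1−p̄)) = 5.0625 + 3 × √(5.0625×0.96625) = 5.0625 + 3 × 2.2117 = 11.6976

11.698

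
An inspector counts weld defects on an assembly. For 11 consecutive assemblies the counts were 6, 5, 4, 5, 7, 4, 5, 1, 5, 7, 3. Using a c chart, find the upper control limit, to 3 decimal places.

11.250

c̄ = (6 + 5 + 4 + 5 + 7 + 4 + 5 + 1 + 5 + 7 + 3) / 11 = 52 / 11 = 4.7273
UCL = c̄ + 3√c̄ = 4.7273 + 3 × √4.7273 = 4.7273 + 3 × 2.1742 = 11.2500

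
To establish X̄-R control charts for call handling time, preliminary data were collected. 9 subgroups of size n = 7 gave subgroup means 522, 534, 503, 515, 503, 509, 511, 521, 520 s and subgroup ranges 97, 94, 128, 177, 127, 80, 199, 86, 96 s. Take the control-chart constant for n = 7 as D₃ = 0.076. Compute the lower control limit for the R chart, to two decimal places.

R̄ = (97 + 94 + 128 + 177 + 127 + 80 + 199 + 86 + 96) / 9 = 1084.0000 / 9 = 120.4444
LCL_R = D₃·R̄ = 0.076 × 120.4444 = 9.1538

9.15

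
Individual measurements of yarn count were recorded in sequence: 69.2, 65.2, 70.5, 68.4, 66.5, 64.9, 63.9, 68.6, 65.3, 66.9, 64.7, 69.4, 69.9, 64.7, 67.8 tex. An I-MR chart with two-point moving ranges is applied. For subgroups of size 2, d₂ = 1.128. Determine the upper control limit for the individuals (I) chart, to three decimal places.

X̄ = (69.2 + 65.2 + 70.5 + 68.4 + 66.5 + 64.9 + 63.9 + 68.6 + 65.3 + 66.9 + 64.7 + 69.4 + 69.9 + 64.7 + 67.8) / 15 = 67.0600
Moving ranges: 4.0, 5.3, 2.1, 1.9, 1.6, 1.0, 4.7, 3.3, 1.6, 2.2, 4.7, 0.5, 5.2, 3.1; M̄R̄ = 41.2000 / 14 = 2.9429
UCL = X̄ + 3·M̄R̄/d₂ = 67.0600 + 3 × 2.9429 / 1.128 = 74.8867

74.887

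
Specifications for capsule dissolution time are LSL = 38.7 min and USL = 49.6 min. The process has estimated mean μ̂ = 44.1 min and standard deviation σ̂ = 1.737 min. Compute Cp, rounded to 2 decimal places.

Cp = (USL − LSL) / (6σ̂) = (49.6 − 38.7) / (6 × 1.737) = 10.9000 / 10.4220 = 1.0459

1.05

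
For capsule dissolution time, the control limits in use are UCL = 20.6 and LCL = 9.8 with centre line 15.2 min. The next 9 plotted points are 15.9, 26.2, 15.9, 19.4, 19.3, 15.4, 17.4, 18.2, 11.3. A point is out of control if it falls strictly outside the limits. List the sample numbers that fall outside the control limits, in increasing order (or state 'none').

2

Compare each point to [9.8, 20.6]: sample 2 = 26.2 > UCL.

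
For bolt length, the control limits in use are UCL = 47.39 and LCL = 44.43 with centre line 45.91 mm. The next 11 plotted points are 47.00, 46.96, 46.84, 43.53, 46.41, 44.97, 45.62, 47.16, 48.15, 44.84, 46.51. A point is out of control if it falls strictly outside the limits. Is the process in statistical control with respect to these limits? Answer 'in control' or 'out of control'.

out of control

Compare each point to [44.43, 47.39]: sample 4 = 43.53 < LCL; sample 9 = 48.15 > UCL.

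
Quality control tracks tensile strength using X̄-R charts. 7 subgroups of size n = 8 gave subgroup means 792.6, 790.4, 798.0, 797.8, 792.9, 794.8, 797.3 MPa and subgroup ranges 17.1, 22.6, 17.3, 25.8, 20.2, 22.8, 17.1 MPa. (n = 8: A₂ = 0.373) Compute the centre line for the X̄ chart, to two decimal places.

X̄̄ = (792.6 + 790.4 + 798.0 + 797.8 + 792.9 + 794.8 + 797.3) / 7 = 5563.8000 / 7 = 794.8286
CL = X̄̄ = 794.8286

794.83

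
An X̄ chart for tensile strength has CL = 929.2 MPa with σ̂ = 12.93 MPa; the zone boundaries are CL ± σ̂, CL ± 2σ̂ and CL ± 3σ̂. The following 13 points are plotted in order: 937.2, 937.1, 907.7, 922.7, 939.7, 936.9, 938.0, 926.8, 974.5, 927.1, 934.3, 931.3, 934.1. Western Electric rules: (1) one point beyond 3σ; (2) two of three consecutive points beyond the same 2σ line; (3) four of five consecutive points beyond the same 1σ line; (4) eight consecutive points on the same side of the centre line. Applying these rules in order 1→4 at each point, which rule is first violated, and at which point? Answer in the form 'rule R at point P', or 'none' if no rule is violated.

rule 1 at point 9

Zone of each point (C = within 1σ̂, B = 1σ̂–2σ̂, A = 2σ̂–3σ̂, * = beyond 3σ̂; sign = side of CL): 1:+C, 2:+C, 3:-B, 4:-C, 5:+C, 6:+C, 7:+C, 8:-C, 9:+*, 10:-C, 11:+C, 12:+C, 13:+C
Rule 1 (one point beyond the 3σ limits) is satisfied at point 9.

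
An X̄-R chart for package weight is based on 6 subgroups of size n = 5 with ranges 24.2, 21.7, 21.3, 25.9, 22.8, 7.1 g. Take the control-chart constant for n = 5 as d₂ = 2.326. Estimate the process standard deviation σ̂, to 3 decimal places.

R̄ = (24.2 + 21.7 + 21.3 + 25.9 + 22.8 + 7.1) / 6 = 20.5000
σ̂ = R̄ / d₂ = 20.5000 / 2.326 = 8.8134

8.813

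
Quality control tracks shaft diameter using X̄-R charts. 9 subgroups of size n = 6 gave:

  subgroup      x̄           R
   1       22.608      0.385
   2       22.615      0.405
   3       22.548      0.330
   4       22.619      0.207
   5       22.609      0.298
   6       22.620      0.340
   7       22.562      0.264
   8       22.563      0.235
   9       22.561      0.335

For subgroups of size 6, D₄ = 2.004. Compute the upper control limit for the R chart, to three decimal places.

R̄ = (0.385 + 0.405 + 0.330 + 0.207 + 0.298 + 0.340 + 0.264 + 0.235 + 0.335) / 9 = 2.7990 / 9 = 0.3110
UCL_R = D₄·R̄ = 2.004 × 0.3110 = 0.6232

0.623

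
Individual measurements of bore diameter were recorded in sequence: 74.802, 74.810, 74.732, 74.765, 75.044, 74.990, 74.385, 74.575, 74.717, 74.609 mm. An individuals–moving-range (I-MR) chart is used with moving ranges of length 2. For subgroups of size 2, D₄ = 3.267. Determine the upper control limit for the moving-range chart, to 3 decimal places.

0.543

Moving ranges: 0.008, 0.078, 0.033, 0.279, 0.054, 0.605, 0.190, 0.142, 0.108; M̄R̄ = 1.4970 / 9 = 0.1663
UCL_MR = D₄·M̄R̄ = 3.267 × 0.1663 = 0.5434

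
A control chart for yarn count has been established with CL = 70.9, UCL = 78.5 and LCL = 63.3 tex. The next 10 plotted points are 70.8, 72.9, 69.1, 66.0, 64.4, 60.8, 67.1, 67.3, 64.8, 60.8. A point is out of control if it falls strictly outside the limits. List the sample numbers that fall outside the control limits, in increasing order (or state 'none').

Compare each point to [63.3, 78.5]: sample 6 = 60.8 < LCL; sample 10 = 60.8 < LCL.

6, 10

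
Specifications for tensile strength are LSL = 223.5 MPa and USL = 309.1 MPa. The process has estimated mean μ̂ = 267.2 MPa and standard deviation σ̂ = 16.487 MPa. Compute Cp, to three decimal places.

Cp = (USL − LSL) / (6σ̂) = (309.1 − 223.5) / (6 × 16.487) = 85.6000 / 98.9220 = 0.8653

0.865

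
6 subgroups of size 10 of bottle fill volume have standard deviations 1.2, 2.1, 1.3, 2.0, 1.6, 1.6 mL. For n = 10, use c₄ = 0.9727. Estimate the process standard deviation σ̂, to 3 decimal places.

1.679

s̄ = (1.2 + 2.1 + 1.3 + 2.0 + 1.6 + 1.6) / 6 = 1.6333
σ̂ = s̄ / c₄ = 1.6333 / 0.9727 = 1.6792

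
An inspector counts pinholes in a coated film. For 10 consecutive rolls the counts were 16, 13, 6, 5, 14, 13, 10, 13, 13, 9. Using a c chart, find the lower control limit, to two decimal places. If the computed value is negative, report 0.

1.16

c̄ = (16 + 13 + 6 + 5 + 14 + 13 + 10 + 13 + 13 + 9) / 10 = 112 / 10 = 11.2000
LCL = c̄ − 3√c̄ = 11.2000 − 3 × 3.3466 = 1.1601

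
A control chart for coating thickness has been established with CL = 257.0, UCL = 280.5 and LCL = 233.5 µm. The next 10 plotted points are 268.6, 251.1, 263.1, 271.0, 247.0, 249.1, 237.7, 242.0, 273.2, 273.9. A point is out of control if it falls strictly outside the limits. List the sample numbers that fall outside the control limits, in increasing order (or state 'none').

none

All 10 points lie within [233.5, 280.5].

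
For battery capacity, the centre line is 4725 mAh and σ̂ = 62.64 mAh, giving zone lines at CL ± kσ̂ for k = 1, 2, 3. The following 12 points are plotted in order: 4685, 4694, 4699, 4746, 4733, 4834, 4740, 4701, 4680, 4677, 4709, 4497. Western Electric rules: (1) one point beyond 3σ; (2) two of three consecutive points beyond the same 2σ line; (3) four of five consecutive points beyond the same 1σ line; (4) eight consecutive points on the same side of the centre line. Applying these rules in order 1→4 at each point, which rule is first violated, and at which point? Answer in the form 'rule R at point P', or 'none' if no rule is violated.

rule 1 at point 12

Zone of each point (C = within 1σ̂, B = 1σ̂–2σ̂, A = 2σ̂–3σ̂, * = beyond 3σ̂; sign = side of CL): 1:-C, 2:-C, 3:-C, 4:+C, 5:+C, 6:+B, 7:+C, 8:-C, 9:-C, 10:-C, 11:-C, 12:-*
Rule 1 (one point beyond the 3σ limits) is satisfied at point 12.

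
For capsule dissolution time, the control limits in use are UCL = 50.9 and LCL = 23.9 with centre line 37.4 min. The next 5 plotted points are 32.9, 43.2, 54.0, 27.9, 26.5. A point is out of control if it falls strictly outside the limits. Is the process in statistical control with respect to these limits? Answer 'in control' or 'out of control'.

Compare each point to [23.9, 50.9]: sample 3 = 54.0 > UCL.

out of control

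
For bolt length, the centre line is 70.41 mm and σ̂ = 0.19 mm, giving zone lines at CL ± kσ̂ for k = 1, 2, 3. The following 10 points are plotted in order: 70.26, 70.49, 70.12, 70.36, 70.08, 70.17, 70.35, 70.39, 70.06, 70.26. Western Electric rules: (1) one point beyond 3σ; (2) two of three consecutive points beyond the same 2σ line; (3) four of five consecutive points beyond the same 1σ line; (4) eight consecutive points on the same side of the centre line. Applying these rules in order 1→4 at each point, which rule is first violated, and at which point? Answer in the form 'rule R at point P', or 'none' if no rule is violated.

rule 4 at point 10

Zone of each point (C = within 1σ̂, B = 1σ̂–2σ̂, A = 2σ̂–3σ̂, * = beyond 3σ̂; sign = side of CL): 1:-C, 2:+C, 3:-B, 4:-C, 5:-B, 6:-B, 7:-C, 8:-C, 9:-B, 10:-C
Rule 4 (eight consecutive points on the same side of the centre line) is satisfied at point 10.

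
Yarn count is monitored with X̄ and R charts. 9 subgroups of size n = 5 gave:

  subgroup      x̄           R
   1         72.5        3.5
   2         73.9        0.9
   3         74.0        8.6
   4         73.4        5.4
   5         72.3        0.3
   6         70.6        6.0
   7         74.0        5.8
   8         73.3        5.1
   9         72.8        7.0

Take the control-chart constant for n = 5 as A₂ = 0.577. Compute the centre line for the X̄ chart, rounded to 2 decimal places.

X̄̄ = (72.5 + 73.9 + 74.0 + 73.4 + 72.3 + 70.6 + 74.0 + 73.3 + 72.8) / 9 = 656.8000 / 9 = 72.9778
CL = X̄̄ = 72.9778

72.98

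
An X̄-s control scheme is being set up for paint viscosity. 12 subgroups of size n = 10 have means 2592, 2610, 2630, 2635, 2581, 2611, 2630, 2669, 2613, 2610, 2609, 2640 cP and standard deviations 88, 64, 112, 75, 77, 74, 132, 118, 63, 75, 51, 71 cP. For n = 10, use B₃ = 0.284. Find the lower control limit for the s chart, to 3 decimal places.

23.667

s̄ = (88 + 64 + 112 + 75 + 77 + 74 + 132 + 118 + 63 + 75 + 51 + 71) / 12 = 83.3333
LCL_s = B₃·s̄ = 0.284 × 83.3333 = 23.6667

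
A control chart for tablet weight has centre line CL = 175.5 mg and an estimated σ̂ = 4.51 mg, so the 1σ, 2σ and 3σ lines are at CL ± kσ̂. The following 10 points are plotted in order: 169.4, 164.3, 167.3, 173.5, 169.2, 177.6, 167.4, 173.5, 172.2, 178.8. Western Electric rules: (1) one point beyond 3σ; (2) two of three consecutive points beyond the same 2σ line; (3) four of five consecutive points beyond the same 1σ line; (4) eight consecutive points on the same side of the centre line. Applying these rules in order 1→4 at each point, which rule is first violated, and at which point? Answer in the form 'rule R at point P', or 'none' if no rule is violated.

rule 3 at point 5

Zone of each point (C = within 1σ̂, B = 1σ̂–2σ̂, A = 2σ̂–3σ̂, * = beyond 3σ̂; sign = side of CL): 1:-B, 2:-A, 3:-B, 4:-C, 5:-B, 6:+C, 7:-B, 8:-C, 9:-C, 10:+C
Rule 3 (four of five consecutive points beyond the same 1σ limit) is satisfied at point 5.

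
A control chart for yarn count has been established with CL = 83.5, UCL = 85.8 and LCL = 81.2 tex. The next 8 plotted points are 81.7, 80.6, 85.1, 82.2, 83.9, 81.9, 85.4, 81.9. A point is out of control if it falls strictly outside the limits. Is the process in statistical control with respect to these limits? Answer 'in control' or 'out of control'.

out of control

Compare each point to [81.2, 85.8]: sample 2 = 80.6 < LCL.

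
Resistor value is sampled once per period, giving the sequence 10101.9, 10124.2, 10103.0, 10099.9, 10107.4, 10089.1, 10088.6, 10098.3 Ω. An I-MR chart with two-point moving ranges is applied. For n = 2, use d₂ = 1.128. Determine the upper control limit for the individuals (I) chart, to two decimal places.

X̄ = (10101.9 + 10124.2 + 10103.0 + 10099.9 + 10107.4 + 10089.1 + 10088.6 + 10098.3) / 8 = 10101.5500
Moving ranges: 22.3, 21.2, 3.1, 7.5, 18.3, 0.5, 9.7; M̄R̄ = 82.6000 / 7 = 11.8000
UCL = X̄ + 3·M̄R̄/d₂ = 10101.5500 + 3 × 11.8000 / 1.128 = 10132.9330

10132.93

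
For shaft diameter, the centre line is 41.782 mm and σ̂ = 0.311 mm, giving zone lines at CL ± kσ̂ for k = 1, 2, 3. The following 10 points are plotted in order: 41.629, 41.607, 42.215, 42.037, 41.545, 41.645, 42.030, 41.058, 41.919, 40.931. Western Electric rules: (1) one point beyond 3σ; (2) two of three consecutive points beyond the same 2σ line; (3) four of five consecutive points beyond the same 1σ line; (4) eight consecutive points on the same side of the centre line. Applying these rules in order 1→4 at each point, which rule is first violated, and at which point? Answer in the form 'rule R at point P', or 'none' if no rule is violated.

rule 2 at point 10

Zone of each point (C = within 1σ̂, B = 1σ̂–2σ̂, A = 2σ̂–3σ̂, * = beyond 3σ̂; sign = side of CL): 1:-C, 2:-C, 3:+B, 4:+C, 5:-C, 6:-C, 7:+C, 8:-A, 9:+C, 10:-A
Rule 2 (two of three consecutive points beyond the same 2σ limit) is satisfied at point 10.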